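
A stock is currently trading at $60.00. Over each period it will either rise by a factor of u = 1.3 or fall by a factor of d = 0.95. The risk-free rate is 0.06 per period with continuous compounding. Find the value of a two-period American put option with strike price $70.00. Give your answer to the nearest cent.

$10.00

Risk-neutral probability p = (e^0.06 − 0.95)/(1.3 − 0.95) = 0.1118/0.3500 = 0.3195
Terminal stock prices: S_uu = 101.4, S_ud = 74.1, S_dd = 54.15
Terminal payoffs (K − S): max(-31.4, 0) = 0, max(-4.1, 0) = 0, max(15.85, 0) = 15.85
Node u (S = 78): continuation = e^(−0.06)·[0.3195·0.0000 + 0.6805·0.0000] = 0.0000; exercise value = 0.0000 ≤ continuation, so V_u = 0.0000
Node d (S = 57): continuation = e^(−0.06)·[0.3195·0.0000 + 0.6805·15.8500] = 10.1573; exercise value = 13.0000 > continuation, so V_d = 13.0000 (exercise)
Node 0 (S = 60): continuation = e^(−0.06)·[0.3195·0.0000 + 0.6805·13.0000] = 8.3309; exercise value = 10.0000 > continuation, so V_0 = 10.0000 (exercise)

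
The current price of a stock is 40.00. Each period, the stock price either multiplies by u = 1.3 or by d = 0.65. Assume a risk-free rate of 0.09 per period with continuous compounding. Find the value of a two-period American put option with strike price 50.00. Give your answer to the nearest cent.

10.00

Risk-neutral probability p = (e^0.09 − 0.65)/(1.3 − 0.65) = 0.4442/0.6500 = 0.6833
Terminal stock prices: S_uu = 67.6, S_ud = 33.8, S_dd = 16.9
Terminal payoffs (K − S): max(-17.6, 0) = 0, max(16.2, 0) = 16.2, max(33.1, 0) = 33.1
Node u (S = 52): continuation = e^(−0.09)·[0.6833·0.0000 + 0.3167·16.2000] = 4.6883; exercise value = 0.0000 ≤ continuation, so V_u = 4.6883
Node d (S = 26): continuation = e^(−0.09)·[0.6833·16.2000 + 0.3167·33.1000] = 19.6966; exercise value = 24.0000 > continuation, so V_d = 24.0000 (exercise)
Node 0 (S = 40): continuation = e^(−0.09)·[0.6833·4.6883 + 0.3167·24.0000] = 9.8736; exercise value = 10.0000 > continuation, so V_0 = 10.0000 (exercise)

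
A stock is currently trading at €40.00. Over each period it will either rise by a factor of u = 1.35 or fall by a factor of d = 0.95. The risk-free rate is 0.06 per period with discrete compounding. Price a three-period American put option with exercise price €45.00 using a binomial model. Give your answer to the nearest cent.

Risk-neutral probability p = (1 + 0.06 − 0.95)/(1.35 − 0.95) = 0.1100/0.4000 = 0.2750
Terminal stock prices: S_uuu = 98.42, S_uud = 69.25, S_udd = 48.73, S_ddd = 34.29
Terminal payoffs (K − S): max(-53.42, 0) = 0, max(-24.25, 0) = 0, max(-3.735, 0) = 0, max(10.71, 0) = 10.71
Node uu (S = 72.9): continuation = 1/1.06·[0.2750·0.0000 + 0.7250·0.0000] = 0.0000; exercise value = 0.0000 ≤ continuation, so V_uu = 0.0000
Node ud (S = 51.3): continuation = 1/1.06·[0.2750·0.0000 + 0.7250·0.0000] = 0.0000; exercise value = 0.0000 ≤ continuation, so V_ud = 0.0000
Node dd (S = 36.1): continuation = 1/1.06·[0.2750·0.0000 + 0.7250·10.7050] = 7.3218; exercise value = 8.9000 > continuation, so V_dd = 8.9000 (exercise)
Node u (S = 54): continuation = 1/1.06·[0.2750·0.0000 + 0.7250·0.0000] = 0.0000; exercise value = 0.0000 ≤ continuation, so V_u = 0.0000
Node d (S = 38): continuation = 1/1.06·[0.2750·0.0000 + 0.7250·8.9000] = 6.0873; exercise value = 7.0000 > continuation, so V_d = 7.0000 (exercise)
Node 0 (S = 40): continuation = 1/1.06·[0.2750·0.0000 + 0.7250·7.0000] = 4.7877; exercise value = 5.0000 > continuation, so V_0 = 5.0000 (exercise)

€5.00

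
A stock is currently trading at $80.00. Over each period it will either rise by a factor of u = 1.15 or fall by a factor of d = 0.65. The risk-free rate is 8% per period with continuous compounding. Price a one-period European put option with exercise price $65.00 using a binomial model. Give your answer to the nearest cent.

Risk-neutral probability p = (e^0.08 − 0.65)/(1.15 − 0.65) = 0.4333/0.5000 = 0.8666
Terminal stock prices: S_u = 92, S_d = 52
Terminal payoffs (K − S): max(-27, 0) = 0, max(13, 0) = 13
Node 0 (S = 80): V_0 = e^(−0.08)·[0.8666·0.0000 + 0.1334·13.0000] = 1.6012

$1.60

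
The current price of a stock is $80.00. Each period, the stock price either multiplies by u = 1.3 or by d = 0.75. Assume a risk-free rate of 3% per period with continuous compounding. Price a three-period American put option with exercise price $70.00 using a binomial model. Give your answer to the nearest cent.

Risk-neutral probability p = (e^0.03 − 0.75)/(1.3 − 0.75) = 0.2805/0.5500 = 0.5099
Terminal stock prices: S_uuu = 175.8, S_uud = 101.4, S_udd = 58.5, S_ddd = 33.75
Terminal payoffs (K − S): max(-105.8, 0) = 0, max(-31.4, 0) = 0, max(11.5, 0) = 11.5, max(36.25, 0) = 36.25
Node uu (S = 135.2): continuation = e^(−0.03)·[0.5099·0.0000 + 0.4901·0.0000] = 0.0000; exercise value = 0.0000 ≤ continuation, so V_uu = 0.0000
Node ud (S = 78): continuation = e^(−0.03)·[0.5099·0.0000 + 0.4901·11.5000] = 5.4694; exercise value = 0.0000 ≤ continuation, so V_ud = 5.4694
Node dd (S = 45): continuation = e^(−0.03)·[0.5099·11.5000 + 0.4901·36.2500] = 22.9312; exercise value = 25.0000 > continuation, so V_dd = 25.0000 (exercise)
Node u (S = 104): continuation = e^(−0.03)·[0.5099·0.0000 + 0.4901·5.4694] = 2.6012; exercise value = 0.0000 ≤ continuation, so V_u = 2.6012
Node d (S = 60): continuation = e^(−0.03)·[0.5099·5.4694 + 0.4901·25.0000] = 14.5965; exercise value = 10.0000 ≤ continuation, so V_d = 14.5965
Node 0 (S = 80): continuation = e^(−0.03)·[0.5099·2.6012 + 0.4901·14.5965] = 8.2293; exercise value = 0.0000 ≤ continuation, so V_0 = 8.2293

$8.23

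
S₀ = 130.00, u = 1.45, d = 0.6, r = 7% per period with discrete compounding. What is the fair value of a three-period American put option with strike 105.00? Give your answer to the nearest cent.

Risk-neutral probability p = (1 + 0.07 − 0.6)/(1.45 − 0.6) = 0.4700/0.8500 = 0.5529
Terminal stock prices: S_uuu = 396.3, S_uud = 164, S_udd = 67.86, S_ddd = 28.08
Terminal payoffs (K − S): max(-291.3, 0) = 0, max(-58.99, 0) = 0, max(37.14, 0) = 37.14, max(76.92, 0) = 76.92
Node uu (S = 273.3): continuation = 1/1.07·[0.5529·0.0000 + 0.4471·0.0000] = 0.0000; exercise value = 0.0000 ≤ continuation, so V_uu = 0.0000
Node ud (S = 113.1): continuation = 1/1.07·[0.5529·0.0000 + 0.4471·37.1400] = 15.5175; exercise value = 0.0000 ≤ continuation, so V_ud = 15.5175
Node dd (S = 46.8): continuation = 1/1.07·[0.5529·37.1400 + 0.4471·76.9200] = 51.3308; exercise value = 58.2000 > continuation, so V_dd = 58.2000 (exercise)
Node u (S = 188.5): continuation = 1/1.07·[0.5529·0.0000 + 0.4471·15.5175] = 6.4834; exercise value = 0.0000 ≤ continuation, so V_u = 6.4834
Node d (S = 78): continuation = 1/1.07·[0.5529·15.5175 + 0.4471·58.2000] = 32.3356; exercise value = 27.0000 ≤ continuation, so V_d = 32.3356
Node 0 (S = 130): continuation = 1/1.07·[0.5529·6.4834 + 0.4471·32.3356] = 16.8606; exercise value = 0.0000 ≤ continuation, so V_0 = 16.8606

16.86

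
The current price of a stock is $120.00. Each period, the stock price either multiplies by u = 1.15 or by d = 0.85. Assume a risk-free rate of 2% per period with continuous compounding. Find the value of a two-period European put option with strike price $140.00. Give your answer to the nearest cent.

$20.29

Risk-neutral probability p = (e^0.02 − 0.85)/(1.15 − 0.85) = 0.1702/0.3000 = 0.5673
Terminal stock prices: S_uu = 158.7, S_ud = 117.3, S_dd = 86.7
Terminal payoffs (K − S): max(-18.7, 0) = 0, max(22.7, 0) = 22.7, max(53.3, 0) = 53.3
Node u (S = 138): V_u = e^(−0.02)·[0.5673·0.0000 + 0.4327·22.7000] = 9.6270
Node d (S = 102): V_d = e^(−0.02)·[0.5673·22.7000 + 0.4327·53.3000] = 35.2278
Node 0 (S = 120): V_0 = e^(−0.02)·[0.5673·9.6270 + 0.4327·35.2278] = 20.2935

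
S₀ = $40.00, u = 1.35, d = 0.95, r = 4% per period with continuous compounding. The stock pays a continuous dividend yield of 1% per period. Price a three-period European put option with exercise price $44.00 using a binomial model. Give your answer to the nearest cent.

$4.39

Per-period risk-free factor R = e^0.04 = 1.0408; dividend-adjusted growth = e^(0.04−0.01) = 1.0305.
Risk-neutral probability p = (1.0305 − 0.95)/(1.35 − 0.95) = 0.0805/0.4000 = 0.2011
Terminal stock prices: S_uuu = 98.42, S_uud = 69.25, S_udd = 48.73, S_ddd = 34.29
Terminal payoffs (K − S): max(-54.42, 0) = 0, max(-25.25, 0) = 0, max(-4.735, 0) = 0, max(9.705, 0) = 9.705
Node uu (S = 72.9): V_uu = e^(−0.04)·[0.2011·0.0000 + 0.7989·0.0000] = 0.0000
Node ud (S = 51.3): V_ud = e^(−0.04)·[0.2011·0.0000 + 0.7989·0.0000] = 0.0000
Node dd (S = 36.1): V_dd = e^(−0.04)·[0.2011·0.0000 + 0.7989·9.7050] = 7.4490
Node u (S = 54): V_u = e^(−0.04)·[0.2011·0.0000 + 0.7989·0.0000] = 0.0000
Node d (S = 38): V_d = e^(−0.04)·[0.2011·0.0000 + 0.7989·7.4490] = 5.7174
Node 0 (S = 40): V_0 = e^(−0.04)·[0.2011·0.0000 + 0.7989·5.7174] = 4.3883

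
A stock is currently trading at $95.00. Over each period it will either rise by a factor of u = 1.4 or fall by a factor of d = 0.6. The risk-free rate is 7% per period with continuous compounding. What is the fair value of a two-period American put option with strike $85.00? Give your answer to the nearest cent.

Risk-neutral probability p = (e^0.07 − 0.6)/(1.4 − 0.6) = 0.4725/0.8000 = 0.5906
Terminal stock prices: S_uu = 186.2, S_ud = 79.8, S_dd = 34.2
Terminal payoffs (K − S): max(-101.2, 0) = 0, max(5.2, 0) = 5.2, max(50.8, 0) = 50.8
Node u (S = 133): continuation = e^(−0.07)·[0.5906·0.0000 + 0.4094·5.2000] = 1.9848; exercise value = 0.0000 ≤ continuation, so V_u = 1.9848
Node d (S = 57): continuation = e^(−0.07)·[0.5906·5.2000 + 0.4094·50.8000] = 22.2535; exercise value = 28.0000 > continuation, so V_d = 28.0000 (exercise)
Node 0 (S = 95): continuation = e^(−0.07)·[0.5906·1.9848 + 0.4094·28.0000] = 11.7803; exercise value = 0.0000 ≤ continuation, so V_0 = 11.7803

$11.78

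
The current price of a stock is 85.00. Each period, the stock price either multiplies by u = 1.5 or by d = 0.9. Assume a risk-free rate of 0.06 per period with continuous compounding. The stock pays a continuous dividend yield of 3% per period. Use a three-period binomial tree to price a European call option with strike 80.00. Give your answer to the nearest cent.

18.08

Per-period risk-free factor R = e^0.06 = 1.0618; dividend-adjusted growth = e^(0.06−0.03) = 1.0305.
Risk-neutral probability p = (1.0305 − 0.9)/(1.5 − 0.9) = 0.1305/0.6000 = 0.2174
Terminal stock prices: S_uuu = 286.9, S_uud = 172.1, S_udd = 103.3, S_ddd = 61.97
Terminal payoffs (S − K): max(206.9, 0) = 206.9, max(92.12, 0) = 92.12, max(23.28, 0) = 23.28, max(-18.03, 0) = 0
Node uu (S = 191.2): V_uu = e^(−0.06)·[0.2174·206.8750 + 0.7826·92.1250] = 110.2565
Node ud (S = 114.8): V_ud = e^(−0.06)·[0.2174·92.1250 + 0.7826·23.2750] = 36.0175
Node dd (S = 68.85): V_dd = e^(−0.06)·[0.2174·23.2750 + 0.7826·0.0000] = 4.7658
Node u (S = 127.5): V_u = e^(−0.06)·[0.2174·110.2565 + 0.7826·36.0175] = 49.1213
Node d (S = 76.5): V_d = e^(−0.06)·[0.2174·36.0175 + 0.7826·4.7658] = 10.8875
Node 0 (S = 85): V_0 = e^(−0.06)·[0.2174·49.1213 + 0.7826·10.8875] = 18.0823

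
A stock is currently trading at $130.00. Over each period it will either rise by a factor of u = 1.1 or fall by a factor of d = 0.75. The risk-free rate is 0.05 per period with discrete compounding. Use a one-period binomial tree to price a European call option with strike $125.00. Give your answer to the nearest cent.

Risk-neutral probability p = (1 + 0.05 − 0.75)/(1.1 − 0.75) = 0.3000/0.3500 = 0.8571
Terminal stock prices: S_u = 143, S_d = 97.5
Terminal payoffs (S − K): max(18, 0) = 18, max(-27.5, 0) = 0
Node 0 (S = 130): V_0 = 1/1.05·[0.8571·18.0000 + 0.1429·0.0000] = 14.6939

$14.69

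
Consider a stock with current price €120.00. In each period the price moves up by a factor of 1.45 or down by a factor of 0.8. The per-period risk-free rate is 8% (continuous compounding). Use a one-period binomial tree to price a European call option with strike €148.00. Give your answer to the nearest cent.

Risk-neutral probability p = (e^0.08 − 0.8)/(1.45 − 0.8) = 0.2833/0.6500 = 0.4358
Terminal stock prices: S_u = 174, S_d = 96
Terminal payoffs (S − K): max(26, 0) = 26, max(-52, 0) = 0
Node 0 (S = 120): V_0 = e^(−0.08)·[0.4358·26.0000 + 0.5642·0.0000] = 10.4603

€10.46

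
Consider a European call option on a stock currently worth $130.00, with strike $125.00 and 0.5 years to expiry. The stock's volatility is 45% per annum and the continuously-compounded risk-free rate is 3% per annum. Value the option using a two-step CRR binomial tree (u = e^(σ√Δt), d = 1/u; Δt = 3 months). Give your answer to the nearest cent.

$18.93

CRR parameters: u = e^(σ√Δt) = e^(0.45·√0.25) = 1.2523, d = 1/u = 0.7985
Per-period rate: rΔt = 0.03·0.25 = 0.0075, so R = e^0.0075 = 1.0075
Risk-neutral probability p = (e^0.0075 − 0.7985)/(1.2523 − 0.7985) = 0.2090/0.4538 = 0.4606
Terminal stock prices: S_uu = 203.9, S_ud = 130, S_dd = 82.89
Terminal payoffs (S − K): max(78.88, 0) = 78.88, max(5, 0) = 5, max(-42.11, 0) = 0
Node u (S = 162.8): V_u = e^(−0.0075)·[0.4606·78.8806 + 0.5394·5.0000] = 38.7359
Node d (S = 103.8): V_d = e^(−0.0075)·[0.4606·5.0000 + 0.5394·0.0000] = 2.2857
Node 0 (S = 130): V_0 = e^(−0.0075)·[0.4606·38.7359 + 0.5394·2.2857] = 18.9312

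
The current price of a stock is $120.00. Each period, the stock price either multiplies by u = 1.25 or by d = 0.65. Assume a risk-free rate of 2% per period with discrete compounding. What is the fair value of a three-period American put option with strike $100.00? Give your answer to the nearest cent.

Risk-neutral probability p = (1 + 0.02 − 0.65)/(1.25 − 0.65) = 0.3700/0.6000 = 0.6167
Terminal stock prices: S_uuu = 234.4, S_uud = 121.9, S_udd = 63.38, S_ddd = 32.95
Terminal payoffs (K − S): max(-134.4, 0) = 0, max(-21.88, 0) = 0, max(36.62, 0) = 36.62, max(67.05, 0) = 67.05
Node uu (S = 187.5): continuation = 1/1.02·[0.6167·0.0000 + 0.3833·0.0000] = 0.0000; exercise value = 0.0000 ≤ continuation, so V_uu = 0.0000
Node ud (S = 97.5): continuation = 1/1.02·[0.6167·0.0000 + 0.3833·36.6250] = 13.7643; exercise value = 2.5000 ≤ continuation, so V_ud = 13.7643
Node dd (S = 50.7): continuation = 1/1.02·[0.6167·36.6250 + 0.3833·67.0450] = 47.3392; exercise value = 49.3000 > continuation, so V_dd = 49.3000 (exercise)
Node u (S = 150): continuation = 1/1.02·[0.6167·0.0000 + 0.3833·13.7643] = 5.1729; exercise value = 0.0000 ≤ continuation, so V_u = 5.1729
Node d (S = 78): continuation = 1/1.02·[0.6167·13.7643 + 0.3833·49.3000] = 26.8493; exercise value = 22.0000 ≤ continuation, so V_d = 26.8493
Node 0 (S = 120): continuation = 1/1.02·[0.6167·5.1729 + 0.3833·26.8493] = 13.2178; exercise value = 0.0000 ≤ continuation, so V_0 = 13.2178

$13.22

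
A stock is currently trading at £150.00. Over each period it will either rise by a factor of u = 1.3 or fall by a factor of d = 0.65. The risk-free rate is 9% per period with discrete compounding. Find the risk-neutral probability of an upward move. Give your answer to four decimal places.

p = 0.6769

Risk-neutral probability p = (1 + 0.09 − 0.65)/(1.3 − 0.65) = 0.4400/0.6500 = 0.6769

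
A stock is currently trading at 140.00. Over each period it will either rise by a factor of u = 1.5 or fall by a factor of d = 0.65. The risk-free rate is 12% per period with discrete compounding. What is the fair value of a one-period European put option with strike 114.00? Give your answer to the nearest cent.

9.18

Risk-neutral probability p = (1 + 0.12 − 0.65)/(1.5 − 0.65) = 0.4700/0.8500 = 0.5529
Terminal stock prices: S_u = 210, S_d = 91
Terminal payoffs (K − S): max(-96, 0) = 0, max(23, 0) = 23
Node 0 (S = 140): V_0 = 1/1.12·[0.5529·0.0000 + 0.4471·23.0000] = 9.1807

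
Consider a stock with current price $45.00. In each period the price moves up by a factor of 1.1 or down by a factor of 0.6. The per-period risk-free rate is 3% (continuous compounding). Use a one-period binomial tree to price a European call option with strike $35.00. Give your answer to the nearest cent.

$12.11

Risk-neutral probability p = (e^0.03 − 0.6)/(1.1 − 0.6) = 0.4305/0.5000 = 0.8609
Terminal stock prices: S_u = 49.5, S_d = 27
Terminal payoffs (S − K): max(14.5, 0) = 14.5, max(-8, 0) = 0
Node 0 (S = 45): V_0 = e^(−0.03)·[0.8609·14.5000 + 0.1391·0.0000] = 12.1142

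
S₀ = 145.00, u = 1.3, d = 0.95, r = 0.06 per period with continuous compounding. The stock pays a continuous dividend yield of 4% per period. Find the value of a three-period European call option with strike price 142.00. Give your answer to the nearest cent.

17.54

Per-period risk-free factor R = e^0.06 = 1.0618; dividend-adjusted growth = e^(0.06−0.04) = 1.0202.
Risk-neutral probability p = (1.0202 − 0.95)/(1.3 − 0.95) = 0.0702/0.3500 = 0.2006
Terminal stock prices: S_uuu = 318.6, S_uud = 232.8, S_udd = 170.1, S_ddd = 124.3
Terminal payoffs (S − K): max(176.6, 0) = 176.6, max(90.8, 0) = 90.8, max(28.12, 0) = 28.12, max(-17.68, 0) = 0
Node uu (S = 245.1): V_uu = e^(−0.06)·[0.2006·176.5650 + 0.7994·90.7975] = 101.7109
Node ud (S = 179.1): V_ud = e^(−0.06)·[0.2006·90.7975 + 0.7994·28.1213] = 38.3228
Node dd (S = 130.9): V_dd = e^(−0.06)·[0.2006·28.1213 + 0.7994·0.0000] = 5.3120
Node u (S = 188.5): V_u = e^(−0.06)·[0.2006·101.7109 + 0.7994·38.3228] = 48.0647
Node d (S = 137.8): V_d = e^(−0.06)·[0.2006·38.3228 + 0.7994·5.3120] = 11.2382
Node 0 (S = 145): V_0 = e^(−0.06)·[0.2006·48.0647 + 0.7994·11.2382] = 17.5401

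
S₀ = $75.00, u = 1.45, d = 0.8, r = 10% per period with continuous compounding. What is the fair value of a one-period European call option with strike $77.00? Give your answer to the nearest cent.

$13.49

Risk-neutral probability p = (e^0.1 − 0.8)/(1.45 − 0.8) = 0.3052/0.6500 = 0.4695
Terminal stock prices: S_u = 108.8, S_d = 60
Terminal payoffs (S − K): max(31.75, 0) = 31.75, max(-17, 0) = 0
Node 0 (S = 75): V_0 = e^(−0.1)·[0.4695·31.7500 + 0.5305·0.0000] = 13.4879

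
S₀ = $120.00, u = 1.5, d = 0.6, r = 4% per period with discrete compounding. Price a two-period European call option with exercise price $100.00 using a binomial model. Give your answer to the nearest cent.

Risk-neutral probability p = (1 + 0.04 − 0.6)/(1.5 − 0.6) = 0.4400/0.9000 = 0.4889
Terminal stock prices: S_uu = 270, S_ud = 108, S_dd = 43.2
Terminal payoffs (S − K): max(170, 0) = 170, max(8, 0) = 8, max(-56.8, 0) = 0
Node u (S = 180): V_u = 1/1.04·[0.4889·170.0000 + 0.5111·8.0000] = 83.8462
Node d (S = 72): V_d = 1/1.04·[0.4889·8.0000 + 0.5111·0.0000] = 3.7607
Node 0 (S = 120): V_0 = 1/1.04·[0.4889·83.8462 + 0.5111·3.7607] = 41.2631

$41.26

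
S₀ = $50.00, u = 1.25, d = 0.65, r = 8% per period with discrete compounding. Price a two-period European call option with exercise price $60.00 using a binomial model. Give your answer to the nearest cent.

$7.98

Risk-neutral probability p = (1 + 0.08 − 0.65)/(1.25 − 0.65) = 0.4300/0.6000 = 0.7167
Terminal stock prices: S_uu = 78.12, S_ud = 40.62, S_dd = 21.13
Terminal payoffs (S − K): max(18.12, 0) = 18.12, max(-19.38, 0) = 0, max(-38.88, 0) = 0
Node u (S = 62.5): V_u = 1/1.08·[0.7167·18.1250 + 0.2833·0.0000] = 12.0274
Node d (S = 32.5): V_d = 1/1.08·[0.7167·0.0000 + 0.2833·0.0000] = 0.0000
Node 0 (S = 50): V_0 = 1/1.08·[0.7167·12.0274 + 0.2833·0.0000] = 7.9811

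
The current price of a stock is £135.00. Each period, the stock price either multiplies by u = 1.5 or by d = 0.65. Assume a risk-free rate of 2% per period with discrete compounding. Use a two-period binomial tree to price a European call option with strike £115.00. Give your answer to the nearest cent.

Risk-neutral probability p = (1 + 0.02 − 0.65)/(1.5 − 0.65) = 0.3700/0.8500 = 0.4353
Terminal stock prices: S_uu = 303.8, S_ud = 131.6, S_dd = 57.04
Terminal payoffs (S − K): max(188.8, 0) = 188.8, max(16.62, 0) = 16.62, max(-57.96, 0) = 0
Node u (S = 202.5): V_u = 1/1.02·[0.4353·188.7500 + 0.5647·16.6250] = 89.7549
Node d (S = 87.75): V_d = 1/1.02·[0.4353·16.6250 + 0.5647·0.0000] = 7.0949
Node 0 (S = 135): V_0 = 1/1.02·[0.4353·89.7549 + 0.5647·7.0949] = 42.2317

£42.23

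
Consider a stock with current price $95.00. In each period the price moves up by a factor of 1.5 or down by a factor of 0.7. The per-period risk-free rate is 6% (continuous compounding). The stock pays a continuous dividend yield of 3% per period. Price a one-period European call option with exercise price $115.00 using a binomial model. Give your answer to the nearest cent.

$10.70

Per-period risk-free factor R = e^0.06 = 1.0618; dividend-adjusted growth = e^(0.06−0.03) = 1.0305.
Risk-neutral probability p = (1.0305 − 0.7)/(1.5 − 0.7) = 0.3305/0.8000 = 0.4131
Terminal stock prices: S_u = 142.5, S_d = 66.5
Terminal payoffs (S − K): max(27.5, 0) = 27.5, max(-48.5, 0) = 0
Node 0 (S = 95): V_0 = e^(−0.06)·[0.4131·27.5000 + 0.5869·0.0000] = 10.6979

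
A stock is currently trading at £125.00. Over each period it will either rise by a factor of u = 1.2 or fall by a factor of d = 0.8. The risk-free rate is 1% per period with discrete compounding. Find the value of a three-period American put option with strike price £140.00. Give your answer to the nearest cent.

Risk-neutral probability p = (1 + 0.01 − 0.8)/(1.2 − 0.8) = 0.2100/0.4000 = 0.5250
Terminal stock prices: S_uuu = 216, S_uud = 144, S_udd = 96, S_ddd = 64
Terminal payoffs (K − S): max(-76, 0) = 0, max(-4, 0) = 0, max(44, 0) = 44, max(76, 0) = 76
Node uu (S = 180): continuation = 1/1.01·[0.5250·0.0000 + 0.4750·0.0000] = 0.0000; exercise value = 0.0000 ≤ continuation, so V_uu = 0.0000
Node ud (S = 120): continuation = 1/1.01·[0.5250·0.0000 + 0.4750·44.0000] = 20.6931; exercise value = 20.0000 ≤ continuation, so V_ud = 20.6931
Node dd (S = 80): continuation = 1/1.01·[0.5250·44.0000 + 0.4750·76.0000] = 58.6139; exercise value = 60.0000 > continuation, so V_dd = 60.0000 (exercise)
Node u (S = 150): continuation = 1/1.01·[0.5250·0.0000 + 0.4750·20.6931] = 9.7319; exercise value = 0.0000 ≤ continuation, so V_u = 9.7319
Node d (S = 100): continuation = 1/1.01·[0.5250·20.6931 + 0.4750·60.0000] = 38.9741; exercise value = 40.0000 > continuation, so V_d = 40.0000 (exercise)
Node 0 (S = 125): continuation = 1/1.01·[0.5250·9.7319 + 0.4750·40.0000] = 23.8705; exercise value = 15.0000 ≤ continuation, so V_0 = 23.8705

£23.87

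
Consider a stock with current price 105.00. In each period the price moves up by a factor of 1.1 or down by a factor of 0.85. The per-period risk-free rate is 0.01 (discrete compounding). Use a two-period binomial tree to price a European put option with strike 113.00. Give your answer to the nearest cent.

11.41

Risk-neutral probability p = (1 + 0.01 − 0.85)/(1.1 − 0.85) = 0.1600/0.2500 = 0.6400
Terminal stock prices: S_uu = 127.1, S_ud = 98.18, S_dd = 75.86
Terminal payoffs (K − S): max(-14.05, 0) = 0, max(14.82, 0) = 14.82, max(37.14, 0) = 37.14
Node u (S = 115.5): V_u = 1/1.01·[0.6400·0.0000 + 0.3600·14.8250] = 5.2842
Node d (S = 89.25): V_d = 1/1.01·[0.6400·14.8250 + 0.3600·37.1375] = 22.6312
Node 0 (S = 105): V_0 = 1/1.01·[0.6400·5.2842 + 0.3600·22.6312] = 11.4149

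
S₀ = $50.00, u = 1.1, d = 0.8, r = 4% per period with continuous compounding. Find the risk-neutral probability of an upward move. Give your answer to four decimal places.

p = 0.8027

Risk-neutral probability p = (e^0.04 − 0.8)/(1.1 − 0.8) = 0.2408/0.3000 = 0.8027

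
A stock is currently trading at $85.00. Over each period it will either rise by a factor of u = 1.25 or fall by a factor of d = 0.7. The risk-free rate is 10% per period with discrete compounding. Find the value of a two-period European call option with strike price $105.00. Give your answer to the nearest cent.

$12.16

Risk-neutral probability p = (1 + 0.1 − 0.7)/(1.25 − 0.7) = 0.4000/0.5500 = 0.7273
Terminal stock prices: S_uu = 132.8, S_ud = 74.38, S_dd = 41.65
Terminal payoffs (S − K): max(27.81, 0) = 27.81, max(-30.62, 0) = 0, max(-63.35, 0) = 0
Node u (S = 106.2): V_u = 1/1.1·[0.7273·27.8125 + 0.2727·0.0000] = 18.3884
Node d (S = 59.5): V_d = 1/1.1·[0.7273·0.0000 + 0.2727·0.0000] = 0.0000
Node 0 (S = 85): V_0 = 1/1.1·[0.7273·18.3884 + 0.2727·0.0000] = 12.1576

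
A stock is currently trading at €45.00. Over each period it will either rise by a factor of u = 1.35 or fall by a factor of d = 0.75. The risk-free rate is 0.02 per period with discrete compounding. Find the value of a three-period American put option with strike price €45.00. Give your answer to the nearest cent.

Risk-neutral probability p = (1 + 0.02 − 0.75)/(1.35 − 0.75) = 0.2700/0.6000 = 0.4500
Terminal stock prices: S_uuu = 110.7, S_uud = 61.51, S_udd = 34.17, S_ddd = 18.98
Terminal payoffs (K − S): max(-65.72, 0) = 0, max(-16.51, 0) = 0, max(10.83, 0) = 10.83, max(26.02, 0) = 26.02
Node uu (S = 82.01): continuation = 1/1.02·[0.4500·0.0000 + 0.5500·0.0000] = 0.0000; exercise value = 0.0000 ≤ continuation, so V_uu = 0.0000
Node ud (S = 45.56): continuation = 1/1.02·[0.4500·0.0000 + 0.5500·10.8281] = 5.8387; exercise value = 0.0000 ≤ continuation, so V_ud = 5.8387
Node dd (S = 25.31): continuation = 1/1.02·[0.4500·10.8281 + 0.5500·26.0156] = 18.8051; exercise value = 19.6875 > continuation, so V_dd = 19.6875 (exercise)
Node u (S = 60.75): continuation = 1/1.02·[0.4500·0.0000 + 0.5500·5.8387] = 3.1483; exercise value = 0.0000 ≤ continuation, so V_u = 3.1483
Node d (S = 33.75): continuation = 1/1.02·[0.4500·5.8387 + 0.5500·19.6875] = 13.1917; exercise value = 11.2500 ≤ continuation, so V_d = 13.1917
Node 0 (S = 45): continuation = 1/1.02·[0.4500·3.1483 + 0.5500·13.1917] = 8.5021; exercise value = 0.0000 ≤ continuation, so V_0 = 8.5021

€8.50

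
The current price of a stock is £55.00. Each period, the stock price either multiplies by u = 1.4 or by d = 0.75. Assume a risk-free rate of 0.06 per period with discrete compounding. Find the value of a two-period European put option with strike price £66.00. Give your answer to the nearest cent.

£12.20

Risk-neutral probability p = (1 + 0.06 − 0.75)/(1.4 − 0.75) = 0.3100/0.6500 = 0.4769
Terminal stock prices: S_uu = 107.8, S_ud = 57.75, S_dd = 30.94
Terminal payoffs (K − S): max(-41.8, 0) = 0, max(8.25, 0) = 8.25, max(35.06, 0) = 35.06
Node u (S = 77): V_u = 1/1.06·[0.4769·0.0000 + 0.5231·8.2500] = 4.0711
Node d (S = 41.25): V_d = 1/1.06·[0.4769·8.2500 + 0.5231·35.0625] = 21.0142
Node 0 (S = 55): V_0 = 1/1.06·[0.4769·4.0711 + 0.5231·21.0142] = 12.2015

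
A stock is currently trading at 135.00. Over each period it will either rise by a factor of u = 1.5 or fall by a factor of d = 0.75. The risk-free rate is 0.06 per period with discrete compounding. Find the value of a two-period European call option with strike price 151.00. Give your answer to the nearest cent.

Risk-neutral probability p = (1 + 0.06 − 0.75)/(1.5 − 0.75) = 0.3100/0.7500 = 0.4133
Terminal stock prices: S_uu = 303.8, S_ud = 151.9, S_dd = 75.94
Terminal payoffs (S − K): max(152.8, 0) = 152.8, max(0.875, 0) = 0.875, max(-75.06, 0) = 0
Node u (S = 202.5): V_u = 1/1.06·[0.4133·152.7500 + 0.5867·0.8750] = 60.0472
Node d (S = 101.2): V_d = 1/1.06·[0.4133·0.8750 + 0.5867·0.0000] = 0.3412
Node 0 (S = 135): V_0 = 1/1.06·[0.4133·60.0472 + 0.5867·0.3412] = 23.6035

23.60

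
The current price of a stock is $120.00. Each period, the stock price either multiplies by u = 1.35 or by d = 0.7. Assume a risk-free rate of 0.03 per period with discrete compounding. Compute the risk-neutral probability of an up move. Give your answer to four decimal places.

p = 0.5077

Risk-neutral probability p = (1 + 0.03 − 0.7)/(1.35 − 0.7) = 0.3300/0.6500 = 0.5077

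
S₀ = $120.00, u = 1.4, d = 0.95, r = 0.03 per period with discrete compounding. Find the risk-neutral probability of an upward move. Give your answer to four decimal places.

p = 0.1778

Risk-neutral probability p = (1 + 0.03 − 0.95)/(1.4 − 0.95) = 0.0800/0.4500 = 0.1778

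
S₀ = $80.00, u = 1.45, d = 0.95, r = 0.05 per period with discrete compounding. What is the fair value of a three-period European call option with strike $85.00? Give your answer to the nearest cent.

Risk-neutral probability p = (1 + 0.05 − 0.95)/(1.45 − 0.95) = 0.1000/0.5000 = 0.2000
Terminal stock prices: S_uuu = 243.9, S_uud = 159.8, S_udd = 104.7, S_ddd = 68.59
Terminal payoffs (S − K): max(158.9, 0) = 158.9, max(74.79, 0) = 74.79, max(19.69, 0) = 19.69, max(-16.41, 0) = 0
Node uu (S = 168.2): V_uu = 1/1.05·[0.2000·158.8900 + 0.8000·74.7900] = 87.2476
Node ud (S = 110.2): V_ud = 1/1.05·[0.2000·74.7900 + 0.8000·19.6900] = 29.2476
Node dd (S = 72.2): V_dd = 1/1.05·[0.2000·19.6900 + 0.8000·0.0000] = 3.7505
Node u (S = 116): V_u = 1/1.05·[0.2000·87.2476 + 0.8000·29.2476] = 38.9025
Node d (S = 76): V_d = 1/1.05·[0.2000·29.2476 + 0.8000·3.7505] = 8.4285
Node 0 (S = 80): V_0 = 1/1.05·[0.2000·38.9025 + 0.8000·8.4285] = 13.8317

$13.83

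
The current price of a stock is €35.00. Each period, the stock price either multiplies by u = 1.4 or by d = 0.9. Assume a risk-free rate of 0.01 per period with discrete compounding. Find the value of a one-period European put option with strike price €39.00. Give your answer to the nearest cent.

€5.79

Risk-neutral probability p = (1 + 0.01 − 0.9)/(1.4 − 0.9) = 0.1100/0.5000 = 0.2200
Terminal stock prices: S_u = 49, S_d = 31.5
Terminal payoffs (K − S): max(-10, 0) = 0, max(7.5, 0) = 7.5
Node 0 (S = 35): V_0 = 1/1.01·[0.2200·0.0000 + 0.7800·7.5000] = 5.7921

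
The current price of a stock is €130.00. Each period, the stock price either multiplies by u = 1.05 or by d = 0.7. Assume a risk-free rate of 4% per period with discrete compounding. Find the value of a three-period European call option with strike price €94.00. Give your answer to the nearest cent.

Risk-neutral probability p = (1 + 0.04 − 0.7)/(1.05 − 0.7) = 0.3400/0.3500 = 0.9714
Terminal stock prices: S_uuu = 150.5, S_uud = 100.3, S_udd = 66.88, S_ddd = 44.59
Terminal payoffs (S − K): max(56.49, 0) = 56.49, max(6.328, 0) = 6.328, max(-27.12, 0) = 0, max(-49.41, 0) = 0
Node uu (S = 143.3): V_uu = 1/1.04·[0.9714·56.4913 + 0.0286·6.3275] = 52.9404
Node ud (S = 95.55): V_ud = 1/1.04·[0.9714·6.3275 + 0.0286·0.0000] = 5.9103
Node dd (S = 63.7): V_dd = 1/1.04·[0.9714·0.0000 + 0.0286·0.0000] = 0.0000
Node u (S = 136.5): V_u = 1/1.04·[0.9714·52.9404 + 0.0286·5.9103] = 49.6122
Node d (S = 91): V_d = 1/1.04·[0.9714·5.9103 + 0.0286·0.0000] = 5.5206
Node 0 (S = 130): V_0 = 1/1.04·[0.9714·49.6122 + 0.0286·5.5206] = 46.4927

€46.49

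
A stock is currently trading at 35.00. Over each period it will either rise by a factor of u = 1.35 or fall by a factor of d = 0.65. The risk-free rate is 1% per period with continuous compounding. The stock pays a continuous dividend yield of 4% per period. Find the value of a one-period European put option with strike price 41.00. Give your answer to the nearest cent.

Per-period risk-free factor R = e^0.01 = 1.0101; dividend-adjusted growth = e^(0.01−0.04) = 0.9704.
Risk-neutral probability p = (0.9704 − 0.65)/(1.35 − 0.65) = 0.3204/0.7000 = 0.4578
Terminal stock prices: S_u = 47.25, S_d = 22.75
Terminal payoffs (K − S): max(-6.25, 0) = 0, max(18.25, 0) = 18.25
Node 0 (S = 35): V_0 = e^(−0.01)·[0.4578·0.0000 + 0.5422·18.2500] = 9.7971

9.80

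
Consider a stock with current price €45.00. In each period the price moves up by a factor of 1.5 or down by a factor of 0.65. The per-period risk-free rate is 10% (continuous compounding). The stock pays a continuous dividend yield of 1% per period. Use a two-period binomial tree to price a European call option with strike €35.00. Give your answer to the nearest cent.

€18.44

Per-period risk-free factor R = e^0.1 = 1.1052; dividend-adjusted growth = e^(0.1−0.01) = 1.0942.
Risk-neutral probability p = (1.0942 − 0.65)/(1.5 − 0.65) = 0.4442/0.8500 = 0.5226
Terminal stock prices: S_uu = 101.2, S_ud = 43.88, S_dd = 19.01
Terminal payoffs (S − K): max(66.25, 0) = 66.25, max(8.875, 0) = 8.875, max(-15.99, 0) = 0
Node u (S = 67.5): V_u = e^(−0.1)·[0.5226·66.2500 + 0.4774·8.8750] = 35.1591
Node d (S = 29.25): V_d = e^(−0.1)·[0.5226·8.8750 + 0.4774·0.0000] = 4.1964
Node 0 (S = 45): V_0 = e^(−0.1)·[0.5226·35.1591 + 0.4774·4.1964] = 18.4371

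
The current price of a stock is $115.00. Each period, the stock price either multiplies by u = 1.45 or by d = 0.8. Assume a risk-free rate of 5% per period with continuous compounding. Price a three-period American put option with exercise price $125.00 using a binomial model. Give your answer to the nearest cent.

$22.08

Risk-neutral probability p = (e^0.05 − 0.8)/(1.45 − 0.8) = 0.2513/0.6500 = 0.3866
Terminal stock prices: S_uuu = 350.6, S_uud = 193.4, S_udd = 106.7, S_ddd = 58.88
Terminal payoffs (K − S): max(-225.6, 0) = 0, max(-68.43, 0) = 0, max(18.28, 0) = 18.28, max(66.12, 0) = 66.12
Node uu (S = 241.8): continuation = e^(−0.05)·[0.3866·0.0000 + 0.6134·0.0000] = 0.0000; exercise value = 0.0000 ≤ continuation, so V_uu = 0.0000
Node ud (S = 133.4): continuation = e^(−0.05)·[0.3866·0.0000 + 0.6134·18.2800] = 10.6666; exercise value = 0.0000 ≤ continuation, so V_ud = 10.6666
Node dd (S = 73.6): continuation = e^(−0.05)·[0.3866·18.2800 + 0.6134·66.1200] = 45.3037; exercise value = 51.4000 > continuation, so V_dd = 51.4000 (exercise)
Node u (S = 166.8): continuation = e^(−0.05)·[0.3866·0.0000 + 0.6134·10.6666] = 6.2241; exercise value = 0.0000 ≤ continuation, so V_u = 6.2241
Node d (S = 92): continuation = e^(−0.05)·[0.3866·10.6666 + 0.6134·51.4000] = 33.9148; exercise value = 33.0000 ≤ continuation, so V_d = 33.9148
Node 0 (S = 115): continuation = e^(−0.05)·[0.3866·6.2241 + 0.6134·33.9148] = 22.0784; exercise value = 10.0000 ≤ continuation, so V_0 = 22.0784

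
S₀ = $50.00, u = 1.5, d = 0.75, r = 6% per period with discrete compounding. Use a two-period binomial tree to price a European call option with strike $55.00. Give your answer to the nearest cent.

Risk-neutral probability p = (1 + 0.06 − 0.75)/(1.5 − 0.75) = 0.3100/0.7500 = 0.4133
Terminal stock prices: S_uu = 112.5, S_ud = 56.25, S_dd = 28.12
Terminal payoffs (S − K): max(57.5, 0) = 57.5, max(1.25, 0) = 1.25, max(-26.88, 0) = 0
Node u (S = 75): V_u = 1/1.06·[0.4133·57.5000 + 0.5867·1.2500] = 23.1132
Node d (S = 37.5): V_d = 1/1.06·[0.4133·1.2500 + 0.5867·0.0000] = 0.4874
Node 0 (S = 50): V_0 = 1/1.06·[0.4133·23.1132 + 0.5867·0.4874] = 9.2825

$9.28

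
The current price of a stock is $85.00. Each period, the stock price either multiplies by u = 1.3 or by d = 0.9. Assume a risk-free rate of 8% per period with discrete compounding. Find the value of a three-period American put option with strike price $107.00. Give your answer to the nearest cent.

$22.00

Risk-neutral probability p = (1 + 0.08 − 0.9)/(1.3 − 0.9) = 0.1800/0.4000 = 0.4500
Terminal stock prices: S_uuu = 186.7, S_uud = 129.3, S_udd = 89.51, S_ddd = 61.97
Terminal payoffs (K − S): max(-79.75, 0) = 0, max(-22.28, 0) = 0, max(17.49, 0) = 17.49, max(45.03, 0) = 45.03
Node uu (S = 143.7): continuation = 1/1.08·[0.4500·0.0000 + 0.5500·0.0000] = 0.0000; exercise value = 0.0000 ≤ continuation, so V_uu = 0.0000
Node ud (S = 99.45): continuation = 1/1.08·[0.4500·0.0000 + 0.5500·17.4950] = 8.9095; exercise value = 7.5500 ≤ continuation, so V_ud = 8.9095
Node dd (S = 68.85): continuation = 1/1.08·[0.4500·17.4950 + 0.5500·45.0350] = 30.2241; exercise value = 38.1500 > continuation, so V_dd = 38.1500 (exercise)
Node u (S = 110.5): continuation = 1/1.08·[0.4500·0.0000 + 0.5500·8.9095] = 4.5372; exercise value = 0.0000 ≤ continuation, so V_u = 4.5372
Node d (S = 76.5): continuation = 1/1.08·[0.4500·8.9095 + 0.5500·38.1500] = 23.1405; exercise value = 30.5000 > continuation, so V_d = 30.5000 (exercise)
Node 0 (S = 85): continuation = 1/1.08·[0.4500·4.5372 + 0.5500·30.5000] = 17.4229; exercise value = 22.0000 > continuation, so V_0 = 22.0000 (exercise)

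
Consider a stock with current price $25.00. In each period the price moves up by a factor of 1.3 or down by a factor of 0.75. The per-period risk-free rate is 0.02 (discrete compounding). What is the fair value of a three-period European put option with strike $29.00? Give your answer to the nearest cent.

Risk-neutral probability p = (1 + 0.02 − 0.75)/(1.3 − 0.75) = 0.2700/0.5500 = 0.4909
Terminal stock prices: S_uuu = 54.93, S_uud = 31.69, S_udd = 18.28, S_ddd = 10.55
Terminal payoffs (K − S): max(-25.93, 0) = 0, max(-2.688, 0) = 0, max(10.72, 0) = 10.72, max(18.45, 0) = 18.45
Node uu (S = 42.25): V_uu = 1/1.02·[0.4909·0.0000 + 0.5091·0.0000] = 0.0000
Node ud (S = 24.38): V_ud = 1/1.02·[0.4909·0.0000 + 0.5091·10.7188] = 5.3498
Node dd (S = 14.06): V_dd = 1/1.02·[0.4909·10.7188 + 0.5091·18.4531] = 14.3689
Node u (S = 32.5): V_u = 1/1.02·[0.4909·0.0000 + 0.5091·5.3498] = 2.6701
Node d (S = 18.75): V_d = 1/1.02·[0.4909·5.3498 + 0.5091·14.3689] = 9.7464
Node 0 (S = 25): V_0 = 1/1.02·[0.4909·2.6701 + 0.5091·9.7464] = 6.1496

$6.15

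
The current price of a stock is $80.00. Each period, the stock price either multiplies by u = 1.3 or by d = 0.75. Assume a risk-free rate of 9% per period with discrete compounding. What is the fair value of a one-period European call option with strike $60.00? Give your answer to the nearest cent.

$24.95

Risk-neutral probability p = (1 + 0.09 − 0.75)/(1.3 − 0.75) = 0.3400/0.5500 = 0.6182
Terminal stock prices: S_u = 104, S_d = 60
Terminal payoffs (S − K): max(44, 0) = 44, max(0, 0) = 0
Node 0 (S = 80): V_0 = 1/1.09·[0.6182·44.0000 + 0.3818·0.0000] = 24.9541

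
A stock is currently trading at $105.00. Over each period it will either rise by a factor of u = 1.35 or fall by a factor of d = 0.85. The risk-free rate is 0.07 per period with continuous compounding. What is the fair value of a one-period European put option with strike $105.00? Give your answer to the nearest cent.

$8.15

Risk-neutral probability p = (e^0.07 − 0.85)/(1.35 − 0.85) = 0.2225/0.5000 = 0.4450
Terminal stock prices: S_u = 141.8, S_d = 89.25
Terminal payoffs (K − S): max(-36.75, 0) = 0, max(15.75, 0) = 15.75
Node 0 (S = 105): V_0 = e^(−0.07)·[0.4450·0.0000 + 0.5550·15.7500] = 8.1500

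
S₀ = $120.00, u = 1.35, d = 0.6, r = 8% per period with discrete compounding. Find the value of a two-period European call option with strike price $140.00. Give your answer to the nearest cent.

Risk-neutral probability p = (1 + 0.08 − 0.6)/(1.35 − 0.6) = 0.4800/0.7500 = 0.6400
Terminal stock prices: S_uu = 218.7, S_ud = 97.2, S_dd = 43.2
Terminal payoffs (S − K): max(78.7, 0) = 78.7, max(-42.8, 0) = 0, max(-96.8, 0) = 0
Node u (S = 162): V_u = 1/1.08·[0.6400·78.7000 + 0.3600·0.0000] = 46.6370
Node d (S = 72): V_d = 1/1.08·[0.6400·0.0000 + 0.3600·0.0000] = 0.0000
Node 0 (S = 120): V_0 = 1/1.08·[0.6400·46.6370 + 0.3600·0.0000] = 27.6368

$27.64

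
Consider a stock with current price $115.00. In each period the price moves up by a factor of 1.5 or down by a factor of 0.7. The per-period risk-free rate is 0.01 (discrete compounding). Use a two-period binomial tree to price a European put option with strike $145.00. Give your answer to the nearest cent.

$43.89

Risk-neutral probability p = (1 + 0.01 − 0.7)/(1.5 − 0.7) = 0.3100/0.8000 = 0.3875
Terminal stock prices: S_uu = 258.8, S_ud = 120.7, S_dd = 56.35
Terminal payoffs (K − S): max(-113.8, 0) = 0, max(24.25, 0) = 24.25, max(88.65, 0) = 88.65
Node u (S = 172.5): V_u = 1/1.01·[0.3875·0.0000 + 0.6125·24.2500] = 14.7061
Node d (S = 80.5): V_d = 1/1.01·[0.3875·24.2500 + 0.6125·88.6500] = 63.0644
Node 0 (S = 115): V_0 = 1/1.01·[0.3875·14.7061 + 0.6125·63.0644] = 43.8867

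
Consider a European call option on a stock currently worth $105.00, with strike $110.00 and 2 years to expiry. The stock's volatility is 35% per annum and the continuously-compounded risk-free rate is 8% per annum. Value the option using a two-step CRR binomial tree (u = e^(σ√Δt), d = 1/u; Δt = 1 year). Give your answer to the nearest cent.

CRR parameters: u = e^(σ√Δt) = e^(0.35·√1) = 1.4191, d = 1/u = 0.7047
Per-period rate: rΔt = 0.08·1 = 0.08, so R = e^0.08 = 1.0833
Risk-neutral probability p = (e^0.08 − 0.7047)/(1.4191 − 0.7047) = 0.3786/0.7144 = 0.5300
Terminal stock prices: S_uu = 211.4, S_ud = 105, S_dd = 52.14
Terminal payoffs (S − K): max(101.4, 0) = 101.4, max(-5, 0) = 0, max(-57.86, 0) = 0
Node u (S = 149): V_u = e^(−0.08)·[0.5300·101.4440 + 0.4700·0.0000] = 49.6288
Node d (S = 73.99): V_d = e^(−0.08)·[0.5300·0.0000 + 0.4700·0.0000] = 0.0000
Node 0 (S = 105): V_0 = e^(−0.08)·[0.5300·49.6288 + 0.4700·0.0000] = 24.2795

$24.28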